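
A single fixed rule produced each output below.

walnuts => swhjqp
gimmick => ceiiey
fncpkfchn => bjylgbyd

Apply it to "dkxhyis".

Looking at the pairs, the operation is to delete the last character, then shift every letter 4 places backward in the alphabet (wrapping around).
Applying both steps to "dkxhyis": "dkxhyi", then "zgtdue".

zgtdue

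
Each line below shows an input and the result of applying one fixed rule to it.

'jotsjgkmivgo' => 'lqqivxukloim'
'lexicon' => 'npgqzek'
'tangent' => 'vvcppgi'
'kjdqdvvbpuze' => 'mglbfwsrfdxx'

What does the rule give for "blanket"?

The pattern: take characters alternately from the front and the back (1st, last, 2nd, 2nd-last, ...), then shift every letter 2 places forward in the alphabet (wrapping around).
Applying both steps to "blanket": "btleakn", then "dvngcmp".

dvngcmp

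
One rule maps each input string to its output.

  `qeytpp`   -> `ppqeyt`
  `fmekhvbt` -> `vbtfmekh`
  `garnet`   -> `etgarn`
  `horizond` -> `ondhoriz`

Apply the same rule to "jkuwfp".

The transformation: move the first character to the end, then swap the front and back halves of the string.
On "jkuwfp": the first step gives "kuwfpj", and the second then gives "fpjkuw".

fpjkuw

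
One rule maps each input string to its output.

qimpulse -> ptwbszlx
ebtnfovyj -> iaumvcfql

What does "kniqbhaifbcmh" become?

upxiohpmijtor

What's happening: shift every letter 7 places forward in the alphabet (wrapping around), then move the first character to the end.
"kniqbhaifbcmh" → "rupxiohpmijto" → "upxiohpmijtor".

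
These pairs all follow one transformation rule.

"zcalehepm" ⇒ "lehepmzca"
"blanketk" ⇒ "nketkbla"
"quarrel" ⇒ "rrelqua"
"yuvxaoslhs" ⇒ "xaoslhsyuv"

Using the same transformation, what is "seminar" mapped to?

Looking at the pairs, the operation is to move the first 3 characters to the end (rotate left by 3).
"seminar" → "inarsem".

inarsem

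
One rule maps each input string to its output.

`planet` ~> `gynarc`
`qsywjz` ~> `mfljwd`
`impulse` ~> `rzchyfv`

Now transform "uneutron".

Rule — shift every letter 13 places forward in the alphabet (wrapping around) — i.e. ROT13, then swap the first and last characters.
"uneutron" → "harhgeba" → "aarhgebh".

aarhgebh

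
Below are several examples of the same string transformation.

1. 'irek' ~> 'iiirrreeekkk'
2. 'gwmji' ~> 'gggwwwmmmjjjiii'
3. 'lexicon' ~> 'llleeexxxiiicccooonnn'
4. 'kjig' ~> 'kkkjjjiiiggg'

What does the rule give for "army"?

The rule is to repeat every character 3 times.
For "army" the result is "aaarrrmmmyyy".

aaarrrmmmyyy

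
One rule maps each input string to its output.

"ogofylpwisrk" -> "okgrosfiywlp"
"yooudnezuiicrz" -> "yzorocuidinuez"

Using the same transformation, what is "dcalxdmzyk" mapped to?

Each output is the input with this applied: take characters alternately from the front and the back (1st, last, 2nd, 2nd-last, ...).
"dcalxdmzyk" → "dkcyazlmxd".

dkcyazlmxd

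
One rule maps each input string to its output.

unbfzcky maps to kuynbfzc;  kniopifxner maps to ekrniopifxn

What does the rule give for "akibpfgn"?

The transformation: swap the first and last characters, then move the last 2 characters to the front (rotate right by 2).
So "akibpfgn" becomes "gankibpf".

gankibpf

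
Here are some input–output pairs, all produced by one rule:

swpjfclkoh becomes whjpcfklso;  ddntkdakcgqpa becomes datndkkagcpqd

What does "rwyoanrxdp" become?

Each output is the input with this applied: swap the first and last characters, then swap each adjacent pair of characters (1↔2, 3↔4, ...).
On "rwyoanrxdp": the first step gives "pwyoanrxdr", and the second then gives "wpoynaxrrd".

wpoynaxrrd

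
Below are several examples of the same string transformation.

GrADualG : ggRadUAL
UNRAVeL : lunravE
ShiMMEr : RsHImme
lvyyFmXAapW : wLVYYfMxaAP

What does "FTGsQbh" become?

HftgSqB

The rule is to move the last character to the front, then flip the case of every letter.
Starting from "FTGsQbh": after the first operation, "hFTGsQb"; after the second, "HftgSqB".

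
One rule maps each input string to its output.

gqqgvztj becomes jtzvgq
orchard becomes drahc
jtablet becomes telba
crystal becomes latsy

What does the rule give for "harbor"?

robr

The rule is to reverse the string, then delete the last 2 characters.
For "harbor" the result is "robr".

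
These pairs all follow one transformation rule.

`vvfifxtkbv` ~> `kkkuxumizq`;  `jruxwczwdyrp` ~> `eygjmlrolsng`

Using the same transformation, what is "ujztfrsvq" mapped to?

fjyoiughk

Rule — move the last character to the front, then shift every letter 11 places backward in the alphabet (wrapping around).
On "ujztfrsvq": the first step gives "qujztfrsv", and the second then gives "fjyoiughk".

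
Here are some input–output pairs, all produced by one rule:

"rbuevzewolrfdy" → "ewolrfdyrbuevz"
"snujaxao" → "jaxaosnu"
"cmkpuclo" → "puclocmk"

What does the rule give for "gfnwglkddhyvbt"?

Looking at the pairs, the operation is to swap the front and back halves of the string, then move the last character to the front.
"gfnwglkddhyvbt" → "kddhyvbtgfnwgl".

kddhyvbtgfnwgl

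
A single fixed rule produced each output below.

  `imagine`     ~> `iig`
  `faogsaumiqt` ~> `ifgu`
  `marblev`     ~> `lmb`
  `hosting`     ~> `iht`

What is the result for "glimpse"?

pgm

What's happening: move the last 3 characters to the front (rotate right by 3), then keep one character in every 3, starting at position 1 (positions 1st, 4th, 7th, ...).
"glimpse" → "pseglim" → "pgm".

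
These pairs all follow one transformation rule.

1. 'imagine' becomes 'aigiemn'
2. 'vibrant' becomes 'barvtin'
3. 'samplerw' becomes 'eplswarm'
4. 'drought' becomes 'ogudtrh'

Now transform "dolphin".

Rule — take characters alternately from the front and the back (1st, last, 2nd, 2nd-last, ...), then move the last 3 characters to the front (rotate right by 3).
"dolphin" → "dnoilhp" → "lhpdnoi".

lhpdnoi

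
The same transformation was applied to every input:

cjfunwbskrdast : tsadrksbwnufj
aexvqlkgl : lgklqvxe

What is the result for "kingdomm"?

mmodgni

The rule is to reverse the string, then delete the last character.
For "kingdomm", step one produces "mmodgnik"; step two turns that into "mmodgni".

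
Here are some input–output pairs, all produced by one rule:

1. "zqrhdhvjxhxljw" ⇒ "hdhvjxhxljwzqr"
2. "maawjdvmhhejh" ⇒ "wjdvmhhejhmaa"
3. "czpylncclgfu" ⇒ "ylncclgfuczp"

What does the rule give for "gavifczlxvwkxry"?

Looking at the pairs, the operation is to move the first 3 characters to the end (rotate left by 3).
Applying that to "gavifczlxvwkxry" gives "ifczlxvwkxrygav".

ifczlxvwkxrygav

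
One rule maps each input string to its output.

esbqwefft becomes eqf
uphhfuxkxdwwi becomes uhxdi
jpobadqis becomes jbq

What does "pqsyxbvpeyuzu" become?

pyvyu

The rule is to keep one character in every 3, starting at position 1 (positions 1st, 4th, 7th, ...).
Doing the same to "pqsyxbvpeyuzu": "pyvyu".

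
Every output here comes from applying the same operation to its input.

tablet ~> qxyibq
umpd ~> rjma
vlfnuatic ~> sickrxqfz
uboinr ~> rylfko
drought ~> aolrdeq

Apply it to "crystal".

zovpqxi

The rule is to shift every letter 3 places backward in the alphabet (wrapping around).
For "crystal" the result is "zovpqxi".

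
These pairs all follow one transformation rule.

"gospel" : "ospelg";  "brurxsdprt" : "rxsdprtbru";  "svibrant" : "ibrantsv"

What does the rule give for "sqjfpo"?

Looking at the pairs, the operation is to swap the front and back halves of the string, then move the last 2 characters to the front (rotate right by 2).
Starting from "sqjfpo": after the first operation, "fposqj"; after the second, "qjfpos".

qjfpos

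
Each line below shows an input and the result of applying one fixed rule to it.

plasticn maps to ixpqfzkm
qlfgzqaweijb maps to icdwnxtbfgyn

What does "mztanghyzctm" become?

wqxkdevwzqjj

Rule — shift every letter 3 places backward in the alphabet (wrapping around), then move the first character to the end.
Starting from "mztanghyzctm": after the first operation, "jwqxkdevwzqj"; after the second, "wqxkdevwzqjj".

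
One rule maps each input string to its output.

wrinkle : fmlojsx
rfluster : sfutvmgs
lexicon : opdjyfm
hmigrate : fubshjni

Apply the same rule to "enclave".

Each output is the input with this applied: reverse the string, then shift every letter 1 place forward in the alphabet (wrapping around).
"enclave" → "evalcne" → "fwbmdof".

fwbmdof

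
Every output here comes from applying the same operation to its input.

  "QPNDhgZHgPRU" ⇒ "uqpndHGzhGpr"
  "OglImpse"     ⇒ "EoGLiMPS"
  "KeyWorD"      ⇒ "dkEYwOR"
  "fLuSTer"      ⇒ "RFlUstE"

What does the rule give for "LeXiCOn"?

NlExIco

The rule is to move the last character to the front, then flip the case of every letter.
Applying both steps to "LeXiCOn": "nLeXiCO", then "NlExIco".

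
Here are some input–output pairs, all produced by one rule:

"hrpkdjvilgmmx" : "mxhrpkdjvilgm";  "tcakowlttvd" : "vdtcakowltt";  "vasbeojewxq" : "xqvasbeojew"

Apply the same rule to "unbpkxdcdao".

aounbpkxdcd

The rule is to move the last 2 characters to the front (rotate right by 2).
So "unbpkxdcdao" becomes "aounbpkxdcd".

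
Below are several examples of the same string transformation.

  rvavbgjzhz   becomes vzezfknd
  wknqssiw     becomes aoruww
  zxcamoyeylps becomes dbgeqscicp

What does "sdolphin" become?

whsptl

The transformation: delete the last 2 characters, then shift every letter 4 places forward in the alphabet (wrapping around).
Starting from "sdolphin": after the first operation, "sdolph"; after the second, "whsptl".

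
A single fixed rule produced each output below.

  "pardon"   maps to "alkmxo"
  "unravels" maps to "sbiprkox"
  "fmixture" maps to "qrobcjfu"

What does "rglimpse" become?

What's happening: shift every letter 3 places backward in the alphabet (wrapping around), then swap the front and back halves of the string.
Working it through for "rglimpse": intermediate "odifjmpb", final "jmpbodif".

jmpbodif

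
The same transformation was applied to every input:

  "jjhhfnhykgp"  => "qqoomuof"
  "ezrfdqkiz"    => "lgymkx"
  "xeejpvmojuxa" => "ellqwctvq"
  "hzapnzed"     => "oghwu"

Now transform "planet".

The pattern: delete the last 3 characters, then shift every letter 7 places forward in the alphabet (wrapping around).
Working it through for "planet": intermediate "pla", final "wsh".

wsh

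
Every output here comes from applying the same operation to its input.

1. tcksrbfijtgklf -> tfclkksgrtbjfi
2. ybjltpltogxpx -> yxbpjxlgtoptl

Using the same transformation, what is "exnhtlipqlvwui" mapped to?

Looking at the pairs, the operation is to take characters alternately from the front and the back (1st, last, 2nd, 2nd-last, ...).
For "exnhtlipqlvwui" the result is "eixunwhvtllqip".

eixunwhvtllqip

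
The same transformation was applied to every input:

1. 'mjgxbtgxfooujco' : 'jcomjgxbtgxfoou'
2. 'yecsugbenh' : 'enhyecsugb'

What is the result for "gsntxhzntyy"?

tyygsntxhzn

Rule — move the last 3 characters to the front (rotate right by 3).
"gsntxhzntyy" → "tyygsntxhzn".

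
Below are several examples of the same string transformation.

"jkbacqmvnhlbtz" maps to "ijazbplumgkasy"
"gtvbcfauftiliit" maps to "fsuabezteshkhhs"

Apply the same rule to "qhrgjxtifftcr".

pgqfiwsheesbq

The pattern: shift every letter 1 place backward in the alphabet (wrapping around).
For "qhrgjxtifftcr" the result is "pgqfiwsheesbq".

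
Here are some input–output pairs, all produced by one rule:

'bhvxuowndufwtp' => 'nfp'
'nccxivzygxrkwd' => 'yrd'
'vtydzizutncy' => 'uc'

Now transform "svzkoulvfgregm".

vrm

Looking at the pairs, the operation is to keep one character in every 3, starting at position 2 (positions 2nd, 5th, 8th, ...), then delete the first 2 characters.
Applying both steps to "svzkoulvfgregm": "vovrm", then "vrm".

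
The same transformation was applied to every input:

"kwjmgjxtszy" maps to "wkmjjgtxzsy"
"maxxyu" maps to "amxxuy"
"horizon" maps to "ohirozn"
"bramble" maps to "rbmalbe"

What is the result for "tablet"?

The pattern: swap each adjacent pair of characters (1↔2, 3↔4, ...).
"tablet" → "atlbte".

atlbte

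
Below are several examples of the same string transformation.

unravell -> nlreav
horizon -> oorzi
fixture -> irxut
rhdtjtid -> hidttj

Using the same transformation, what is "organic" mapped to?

rigna

What's happening: take characters alternately from the front and the back (1st, last, 2nd, 2nd-last, ...), then delete the first 2 characters.
For "organic", step one produces "ocrigna"; step two turns that into "rigna".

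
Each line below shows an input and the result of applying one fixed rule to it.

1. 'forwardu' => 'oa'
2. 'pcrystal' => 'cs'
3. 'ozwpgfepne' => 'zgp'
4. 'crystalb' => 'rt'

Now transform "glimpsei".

The transformation: delete the last character, then keep one character in every 3, starting at position 2 (positions 2nd, 5th, 8th, ...).
For "glimpsei", step one produces "glimpse"; step two turns that into "lp".

lp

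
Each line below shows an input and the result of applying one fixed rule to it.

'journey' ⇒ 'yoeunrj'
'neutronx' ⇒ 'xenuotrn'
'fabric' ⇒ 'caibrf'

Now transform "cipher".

The transformation: take characters alternately from the front and the back (1st, last, 2nd, 2nd-last, ...), then move the first character to the end.
On "cipher": the first step gives "crieph", and the second then gives "riephc".

riephc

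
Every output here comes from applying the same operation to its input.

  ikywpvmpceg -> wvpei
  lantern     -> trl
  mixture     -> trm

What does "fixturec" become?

trci

Looking at the pairs, the operation is to move the first 2 characters to the end (rotate left by 2), then keep every other character starting from the second (positions 2nd, 4th, 6th, ...).
Starting from "fixturec": after the first operation, "xturecfi"; after the second, "trci".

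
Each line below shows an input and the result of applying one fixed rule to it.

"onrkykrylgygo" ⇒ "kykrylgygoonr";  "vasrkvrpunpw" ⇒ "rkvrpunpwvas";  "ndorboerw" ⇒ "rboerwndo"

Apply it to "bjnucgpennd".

ucgpenndbjn

Each output is the input with this applied: move the first 3 characters to the end (rotate left by 3).
For "bjnucgpennd" the result is "ucgpenndbjn".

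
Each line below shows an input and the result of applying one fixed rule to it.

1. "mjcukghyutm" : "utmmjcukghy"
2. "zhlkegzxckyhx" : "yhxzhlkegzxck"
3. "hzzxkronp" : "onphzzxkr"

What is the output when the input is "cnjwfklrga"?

rgacnjwfkl

In each case the input is transformed by: move the last 3 characters to the front (rotate right by 3).
Doing the same to "cnjwfklrga": "rgacnjwfkl".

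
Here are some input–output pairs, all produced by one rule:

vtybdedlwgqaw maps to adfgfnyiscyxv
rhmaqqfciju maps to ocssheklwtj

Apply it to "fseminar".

The pattern: shift every letter 2 places forward in the alphabet (wrapping around), then move the first 2 characters to the end (rotate left by 2).
"fseminar" → "hugokpct" → "gokpcthu".

gokpcthu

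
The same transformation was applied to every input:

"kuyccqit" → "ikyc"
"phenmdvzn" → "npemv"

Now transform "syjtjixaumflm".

msjjxuf

The rule is to keep every other character starting from the first (positions 1st, 3rd, 5th, ...), then move the last character to the front.
"syjtjixaumflm" → "msjjxuf".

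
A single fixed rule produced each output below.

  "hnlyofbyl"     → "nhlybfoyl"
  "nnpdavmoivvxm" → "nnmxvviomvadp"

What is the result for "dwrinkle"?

wdelknir

Looking at the pairs, the operation is to move the first 2 characters to the end (rotate left by 2), then reverse the string.
For "dwrinkle", step one produces "rinkledw"; step two turns that into "wdelknir".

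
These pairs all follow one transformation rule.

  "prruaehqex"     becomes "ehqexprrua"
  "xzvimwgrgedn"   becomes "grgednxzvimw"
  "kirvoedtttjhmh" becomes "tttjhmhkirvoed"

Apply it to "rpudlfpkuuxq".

In each case the input is transformed by: swap the front and back halves of the string.
On "rpudlfpkuuxq" that produces "pkuuxqrpudlf".

pkuuxqrpudlf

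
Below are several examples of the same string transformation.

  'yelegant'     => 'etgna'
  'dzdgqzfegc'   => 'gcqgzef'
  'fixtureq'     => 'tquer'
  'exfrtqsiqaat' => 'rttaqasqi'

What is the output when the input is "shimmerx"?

The transformation: delete the first 3 characters, then take characters alternately from the front and the back (1st, last, 2nd, 2nd-last, ...).
On "shimmerx": the first step gives "mmerx", and the second then gives "mxmre".
(Check on "yelegant": → "egant" → "etgna" ✓)

mxmre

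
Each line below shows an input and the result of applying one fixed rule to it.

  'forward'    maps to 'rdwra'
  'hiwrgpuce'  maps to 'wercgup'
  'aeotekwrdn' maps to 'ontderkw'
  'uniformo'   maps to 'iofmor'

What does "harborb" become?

In each case the input is transformed by: delete the first 2 characters, then take characters alternately from the front and the back (1st, last, 2nd, 2nd-last, ...).
"harborb" → "rborb" → "rbbro".

rbbro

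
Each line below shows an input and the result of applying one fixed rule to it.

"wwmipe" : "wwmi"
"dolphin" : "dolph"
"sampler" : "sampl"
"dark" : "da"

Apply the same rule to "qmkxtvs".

Each output is the input with this applied: delete the last 2 characters.
"qmkxtvs" → "qmkxt".

qmkxt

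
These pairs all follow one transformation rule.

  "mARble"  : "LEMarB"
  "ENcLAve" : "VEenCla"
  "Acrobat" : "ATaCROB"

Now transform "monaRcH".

The pattern: move the last 2 characters to the front (rotate right by 2), then flip the case of every letter.
Applying both steps to "monaRcH": "cHmonaR", then "ChMONAr".
(Check on "Acrobat": → "atAcrob" → "ATaCROB" ✓)

ChMONAr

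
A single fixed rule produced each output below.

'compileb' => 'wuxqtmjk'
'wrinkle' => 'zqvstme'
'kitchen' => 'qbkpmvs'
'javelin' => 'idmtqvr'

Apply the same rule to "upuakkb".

xcissjc

Looking at the pairs, the operation is to shift every letter 8 places forward in the alphabet (wrapping around), then move the first character to the end.
"upuakkb" → "xcissjc".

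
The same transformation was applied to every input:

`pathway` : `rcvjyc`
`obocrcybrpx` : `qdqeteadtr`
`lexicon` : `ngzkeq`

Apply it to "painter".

rckpvg

Rule — delete the last character, then shift every letter 2 places forward in the alphabet (wrapping around).
For "painter" the result is "rckpvg".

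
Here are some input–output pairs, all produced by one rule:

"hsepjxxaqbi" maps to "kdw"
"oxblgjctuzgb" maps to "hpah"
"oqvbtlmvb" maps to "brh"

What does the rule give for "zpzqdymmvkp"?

feb

In each case the input is transformed by: shift every letter 6 places forward in the alphabet (wrapping around), then keep one character in every 3, starting at position 3 (positions 3rd, 6th, 9th, ...).
Working it through for "zpzqdymmvkp": intermediate "fvfwjessbqv", final "feb".
(Check on "oqvbtlmvb": → "uwbhzrsbh" → "brh" ✓)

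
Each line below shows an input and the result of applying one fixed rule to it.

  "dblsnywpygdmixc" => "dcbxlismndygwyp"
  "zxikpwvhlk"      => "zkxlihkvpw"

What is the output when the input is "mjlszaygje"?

Each output is the input with this applied: take characters alternately from the front and the back (1st, last, 2nd, 2nd-last, ...).
For "mjlszaygje" the result is "mejjlgsyza".

mejjlgsyza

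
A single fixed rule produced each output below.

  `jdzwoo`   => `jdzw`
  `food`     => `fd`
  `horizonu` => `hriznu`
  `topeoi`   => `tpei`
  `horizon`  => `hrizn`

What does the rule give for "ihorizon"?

Rule — remove every "o".
"ihorizon" → "ihrizn".

ihrizn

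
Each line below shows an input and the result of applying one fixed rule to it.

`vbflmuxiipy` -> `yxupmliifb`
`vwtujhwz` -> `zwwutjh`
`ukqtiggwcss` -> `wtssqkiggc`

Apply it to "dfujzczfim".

zzumjiffc

In each case the input is transformed by: delete the first character, then sort the characters into reverse alphabetical order.
Starting from "dfujzczfim": after the first operation, "fujzczfim"; after the second, "zzumjiffc".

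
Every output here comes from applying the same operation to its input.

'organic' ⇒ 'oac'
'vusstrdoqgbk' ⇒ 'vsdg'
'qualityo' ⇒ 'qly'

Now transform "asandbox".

The rule is to keep one character in every 3, starting at position 1 (positions 1st, 4th, 7th, ...).
Doing the same to "asandbox": "ano".

ano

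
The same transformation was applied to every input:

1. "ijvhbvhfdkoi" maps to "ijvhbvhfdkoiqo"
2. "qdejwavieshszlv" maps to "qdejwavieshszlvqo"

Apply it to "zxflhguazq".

zxflhguazqqo

The transformation: append "qo".
On "zxflhguazq" that produces "zxflhguazqqo".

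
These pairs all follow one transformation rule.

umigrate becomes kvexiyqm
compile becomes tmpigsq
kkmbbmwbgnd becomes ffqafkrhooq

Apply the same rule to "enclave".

The transformation: shift every letter 4 places forward in the alphabet (wrapping around), then move the first 3 characters to the end (rotate left by 3).
"enclave" → "irgpezi" → "peziirg".

peziirg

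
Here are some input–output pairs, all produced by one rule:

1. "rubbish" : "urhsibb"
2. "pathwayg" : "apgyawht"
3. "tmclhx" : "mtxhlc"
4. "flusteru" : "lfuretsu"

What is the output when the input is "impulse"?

mieslup

In each case the input is transformed by: reverse the string, then move the last 2 characters to the front (rotate right by 2).
For "impulse", step one produces "eslupmi"; step two turns that into "mieslup".
(Check on "rubbish": → "hsibbur" → "urhsibb" ✓)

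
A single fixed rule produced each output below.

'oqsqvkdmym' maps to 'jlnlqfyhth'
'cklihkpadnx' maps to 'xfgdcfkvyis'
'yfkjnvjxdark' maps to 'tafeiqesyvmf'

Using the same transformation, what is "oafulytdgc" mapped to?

Looking at the pairs, the operation is to shift every letter 5 places backward in the alphabet (wrapping around).
On "oafulytdgc" that produces "jvapgtoybx".

jvapgtoybx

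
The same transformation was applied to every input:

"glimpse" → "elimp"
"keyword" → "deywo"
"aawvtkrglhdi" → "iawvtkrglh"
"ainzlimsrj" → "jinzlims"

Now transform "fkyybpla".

Rule — swap the first and last characters, then delete the last 2 characters.
For "fkyybpla" the result is "akyybp".

akyybp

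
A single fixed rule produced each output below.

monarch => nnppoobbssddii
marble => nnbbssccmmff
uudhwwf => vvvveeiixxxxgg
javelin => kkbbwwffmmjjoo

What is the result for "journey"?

What's happening: shift every letter 1 place forward in the alphabet (wrapping around), then double every character.
"journey" → "kpvsofz" → "kkppvvssooffzz".

kkppvvssooffzz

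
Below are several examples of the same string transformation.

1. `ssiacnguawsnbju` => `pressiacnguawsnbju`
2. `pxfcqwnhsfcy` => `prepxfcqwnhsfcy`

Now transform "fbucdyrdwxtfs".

The rule is to prepend "pre".
Applying that to "fbucdyrdwxtfs" gives "prefbucdyrdwxtfs".

prefbucdyrdwxtfs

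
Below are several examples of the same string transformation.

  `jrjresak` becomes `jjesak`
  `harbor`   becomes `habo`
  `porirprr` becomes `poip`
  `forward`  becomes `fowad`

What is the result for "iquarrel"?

iquael

What's happening: remove every "r".
Applying that to "iquarrel" gives "iquael".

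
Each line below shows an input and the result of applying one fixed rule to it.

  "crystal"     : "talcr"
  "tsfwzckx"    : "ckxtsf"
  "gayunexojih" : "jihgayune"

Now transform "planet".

netp

What's happening: move the last 3 characters to the front (rotate right by 3), then delete the last 2 characters.
For "planet" the result is "netp".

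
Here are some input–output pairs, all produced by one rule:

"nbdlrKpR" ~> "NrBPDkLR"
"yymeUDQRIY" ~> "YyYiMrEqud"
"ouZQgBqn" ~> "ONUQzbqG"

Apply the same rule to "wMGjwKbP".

WpmBgkJW

The transformation: take characters alternately from the front and the back (1st, last, 2nd, 2nd-last, ...), then flip the case of every letter.
On "wMGjwKbP": the first step gives "wPMbGKjw", and the second then gives "WpmBgkJW".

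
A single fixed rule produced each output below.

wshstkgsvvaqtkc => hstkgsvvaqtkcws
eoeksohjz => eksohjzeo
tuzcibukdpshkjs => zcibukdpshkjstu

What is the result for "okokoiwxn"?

okoiwxnok

Rule — move the first 2 characters to the end (rotate left by 2).
Doing the same to "okokoiwxn": "okoiwxnok".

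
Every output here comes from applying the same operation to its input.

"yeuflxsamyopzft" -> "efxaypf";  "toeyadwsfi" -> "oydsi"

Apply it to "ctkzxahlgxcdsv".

Each output is the input with this applied: keep every other character starting from the second (positions 2nd, 4th, 6th, ...).
"ctkzxahlgxcdsv" → "tzalxdv".

tzalxdv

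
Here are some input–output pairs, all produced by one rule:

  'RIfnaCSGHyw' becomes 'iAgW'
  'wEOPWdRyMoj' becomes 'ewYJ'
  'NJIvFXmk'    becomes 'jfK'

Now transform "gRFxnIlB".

rNb

Looking at the pairs, the operation is to flip the case of every letter, then keep one character in every 3, starting at position 2 (positions 2nd, 5th, 8th, ...).
"gRFxnIlB" → "GrfXNiLb" → "rNb".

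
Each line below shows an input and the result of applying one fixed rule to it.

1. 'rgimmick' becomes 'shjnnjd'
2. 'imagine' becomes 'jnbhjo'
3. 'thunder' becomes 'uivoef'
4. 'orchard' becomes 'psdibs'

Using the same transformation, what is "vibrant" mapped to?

wjcsbo

Looking at the pairs, the operation is to shift every letter 1 place forward in the alphabet (wrapping around), then delete the last character.
Working it through for "vibrant": intermediate "wjcsbou", final "wjcsbo".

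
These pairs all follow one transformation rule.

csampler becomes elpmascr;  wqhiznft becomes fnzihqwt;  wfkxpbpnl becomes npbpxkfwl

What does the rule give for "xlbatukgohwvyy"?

The transformation: move the last character to the front, then reverse the string.
"xlbatukgohwvyy" → "yxlbatukgohwvy" → "yvwhogkutablxy".

yvwhogkutablxy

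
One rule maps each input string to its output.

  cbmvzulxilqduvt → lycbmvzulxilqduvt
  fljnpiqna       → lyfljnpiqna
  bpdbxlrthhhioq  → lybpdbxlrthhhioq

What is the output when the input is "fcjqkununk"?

lyfcjqkununk

Looking at the pairs, the operation is to prepend "ly".
On "fcjqkununk" that produces "lyfcjqkununk".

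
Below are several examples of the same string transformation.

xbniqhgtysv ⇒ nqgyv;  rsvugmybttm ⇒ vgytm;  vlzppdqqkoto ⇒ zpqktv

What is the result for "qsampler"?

apeq

Rule — move the first character to the end, then keep every other character starting from the second (positions 2nd, 4th, 6th, ...).
Starting from "qsampler": after the first operation, "samplerq"; after the second, "apeq".
(Check on "vlzppdqqkoto": → "lzppdqqkotov" → "zpqktv" ✓)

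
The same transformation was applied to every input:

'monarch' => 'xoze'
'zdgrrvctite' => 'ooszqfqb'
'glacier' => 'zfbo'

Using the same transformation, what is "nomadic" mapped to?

xafz

Each output is the input with this applied: delete the first 3 characters, then shift every letter 3 places backward in the alphabet (wrapping around).
Applying both steps to "nomadic": "adic", then "xafz".
(Check on "monarch": → "arch" → "xoze" ✓)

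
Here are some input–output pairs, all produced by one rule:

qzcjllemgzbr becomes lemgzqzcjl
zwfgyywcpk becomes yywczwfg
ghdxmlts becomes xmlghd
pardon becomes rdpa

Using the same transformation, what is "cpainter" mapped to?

The rule is to delete the last 2 characters, then swap the front and back halves of the string.
Working it through for "cpainter": intermediate "cpaint", final "intcpa".

intcpa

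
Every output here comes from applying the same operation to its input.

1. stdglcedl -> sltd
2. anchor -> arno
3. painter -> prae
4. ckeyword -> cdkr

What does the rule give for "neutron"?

nneo

Rule — take characters alternately from the front and the back (1st, last, 2nd, 2nd-last, ...), then keep only the first 4 characters.
Working it through for "neutron": intermediate "nneourt", final "nneo".
(Check on "anchor": → "arnoch" → "arno" ✓)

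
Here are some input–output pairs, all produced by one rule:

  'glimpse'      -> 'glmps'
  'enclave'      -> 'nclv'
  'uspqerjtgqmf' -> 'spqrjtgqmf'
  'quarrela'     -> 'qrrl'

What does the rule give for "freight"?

frght

The transformation: remove every vowel.
For "freight" the result is "frght".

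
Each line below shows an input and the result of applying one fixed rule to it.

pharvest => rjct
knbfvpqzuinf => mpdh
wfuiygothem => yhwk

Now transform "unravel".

wptc

What's happening: shift every letter 2 places forward in the alphabet (wrapping around), then keep only the first 4 characters.
For "unravel" the result is "wptc".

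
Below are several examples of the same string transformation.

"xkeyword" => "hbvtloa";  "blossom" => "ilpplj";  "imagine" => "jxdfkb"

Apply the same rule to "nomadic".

In each case the input is transformed by: delete the first character, then shift every letter 3 places backward in the alphabet (wrapping around).
For "nomadic", step one produces "omadic"; step two turns that into "ljxafz".

ljxafz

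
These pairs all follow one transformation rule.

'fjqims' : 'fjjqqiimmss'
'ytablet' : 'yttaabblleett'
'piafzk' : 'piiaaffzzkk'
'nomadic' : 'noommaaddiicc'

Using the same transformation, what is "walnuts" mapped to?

What's happening: double every character, then delete the first character.
On "walnuts": the first step gives "wwaallnnuuttss", and the second then gives "waallnnuuttss".
(Check on "piafzk": → "ppiiaaffzzkk" → "piiaaffzzkk" ✓)

waallnnuuttss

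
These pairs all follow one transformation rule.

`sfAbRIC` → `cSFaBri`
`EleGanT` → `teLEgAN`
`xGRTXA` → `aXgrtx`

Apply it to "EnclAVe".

What's happening: flip the case of every letter, then move the last character to the front.
Applying both steps to "EnclAVe": "eNCLavE", then "EeNCLav".

EeNCLav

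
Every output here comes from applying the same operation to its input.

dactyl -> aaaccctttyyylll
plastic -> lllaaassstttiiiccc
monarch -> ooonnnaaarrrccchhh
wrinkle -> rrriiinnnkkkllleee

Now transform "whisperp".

hhhiiissspppeeerrrppp

In each case the input is transformed by: delete the first character, then repeat every character 3 times.
For "whisperp", step one produces "hisperp"; step two turns that into "hhhiiissspppeeerrrppp".
(Check on "dactyl": → "actyl" → "aaaccctttyyylll" ✓)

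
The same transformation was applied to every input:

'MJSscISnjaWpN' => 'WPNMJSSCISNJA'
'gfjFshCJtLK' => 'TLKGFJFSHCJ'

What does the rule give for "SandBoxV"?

OXVSANDB

In each case the input is transformed by: move the last 3 characters to the front (rotate right by 3), then convert every letter to uppercase.
On "SandBoxV": the first step gives "oxVSandB", and the second then gives "OXVSANDB".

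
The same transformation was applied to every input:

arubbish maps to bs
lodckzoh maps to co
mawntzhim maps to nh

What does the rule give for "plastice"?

sc

In each case the input is transformed by: delete the first character, then keep one character in every 3, starting at position 3 (positions 3rd, 6th, 9th, ...).
"plastice" → "lastice" → "sc".
(Check on "arubbish": → "rubbish" → "bs" ✓)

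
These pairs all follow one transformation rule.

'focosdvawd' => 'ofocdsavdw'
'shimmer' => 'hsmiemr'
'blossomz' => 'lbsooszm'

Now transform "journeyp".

The rule is to swap each adjacent pair of characters (1↔2, 3↔4, ...).
Doing the same to "journeyp": "ojruenpy".

ojruenpy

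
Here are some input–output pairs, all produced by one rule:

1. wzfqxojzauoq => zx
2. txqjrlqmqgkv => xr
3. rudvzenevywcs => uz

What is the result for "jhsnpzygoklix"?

Looking at the pairs, the operation is to keep one character in every 3, starting at position 2 (positions 2nd, 5th, 8th, ...), then keep only the first 2 characters.
Working it through for "jhsnpzygoklix": intermediate "hpgl", final "hp".
(Check on "txqjrlqmqgkv": → "xrmk" → "xr" ✓)

hp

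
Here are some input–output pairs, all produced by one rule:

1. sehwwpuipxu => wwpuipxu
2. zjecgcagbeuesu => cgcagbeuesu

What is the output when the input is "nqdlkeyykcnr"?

Rule — delete the first 3 characters.
So "nqdlkeyykcnr" becomes "lkeyykcnr".

lkeyykcnr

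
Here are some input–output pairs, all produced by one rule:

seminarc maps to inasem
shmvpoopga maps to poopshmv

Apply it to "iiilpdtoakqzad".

toakqziiilpd

Looking at the pairs, the operation is to delete the last 2 characters, then swap the front and back halves of the string.
On "iiilpdtoakqzad": the first step gives "iiilpdtoakqz", and the second then gives "toakqziiilpd".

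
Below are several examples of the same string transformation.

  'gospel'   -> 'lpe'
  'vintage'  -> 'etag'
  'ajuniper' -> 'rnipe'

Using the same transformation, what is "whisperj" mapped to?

The rule is to delete the first 3 characters, then move the last character to the front.
For "whisperj" the result is "jsper".

jsper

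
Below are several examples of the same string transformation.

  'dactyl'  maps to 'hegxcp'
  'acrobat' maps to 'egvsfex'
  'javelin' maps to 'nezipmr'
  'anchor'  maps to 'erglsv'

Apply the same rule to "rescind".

The transformation: shift every letter 4 places forward in the alphabet (wrapping around).
Applying that to "rescind" gives "viwgmrh".

viwgmrh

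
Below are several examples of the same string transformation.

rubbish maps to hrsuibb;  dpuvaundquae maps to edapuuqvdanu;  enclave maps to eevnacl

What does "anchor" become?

raonhc

The transformation: take characters alternately from the front and the back (1st, last, 2nd, 2nd-last, ...), then swap each adjacent pair of characters (1↔2, 3↔4, ...).
On "anchor" that produces "raonhc".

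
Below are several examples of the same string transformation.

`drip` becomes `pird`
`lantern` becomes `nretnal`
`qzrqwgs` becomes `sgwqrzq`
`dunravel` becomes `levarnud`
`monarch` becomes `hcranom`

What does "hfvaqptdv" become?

The pattern: reverse the string.
Doing the same to "hfvaqptdv": "vdtpqavfh".

vdtpqavfh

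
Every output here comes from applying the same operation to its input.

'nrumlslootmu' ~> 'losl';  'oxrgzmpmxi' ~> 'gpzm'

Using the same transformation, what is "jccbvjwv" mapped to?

cjbv

The rule is to take characters alternately from the front and the back (1st, last, 2nd, 2nd-last, ...), then keep only the last 4 characters.
Working it through for "jccbvjwv": intermediate "jvcwcjbv", final "cjbv".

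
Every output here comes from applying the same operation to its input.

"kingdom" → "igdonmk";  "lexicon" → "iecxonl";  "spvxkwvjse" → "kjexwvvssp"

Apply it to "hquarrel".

Rule — sort the characters into reverse alphabetical order, then move the last 3 characters to the front (rotate right by 3).
"hquarrel" → "urrqlhea" → "heaurrql".

heaurrql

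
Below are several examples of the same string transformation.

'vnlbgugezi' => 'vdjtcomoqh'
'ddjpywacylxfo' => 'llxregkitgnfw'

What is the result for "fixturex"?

qnbfzcfm

In each case the input is transformed by: shift every letter 8 places forward in the alphabet (wrapping around), then swap each adjacent pair of characters (1↔2, 3↔4, ...).
Working it through for "fixturex": intermediate "nqfbczmf", final "qnbfzcfm".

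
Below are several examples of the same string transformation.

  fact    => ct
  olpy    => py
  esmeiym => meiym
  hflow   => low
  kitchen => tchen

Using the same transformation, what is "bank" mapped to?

The rule is to delete the first 2 characters.
On "bank" that produces "nk".

nk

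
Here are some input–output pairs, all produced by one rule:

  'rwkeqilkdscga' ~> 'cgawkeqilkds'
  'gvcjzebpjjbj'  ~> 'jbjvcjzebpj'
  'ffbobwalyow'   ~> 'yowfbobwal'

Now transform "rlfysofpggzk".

gzklfysofpg

The transformation: delete the first character, then move the last 3 characters to the front (rotate right by 3).
For "rlfysofpggzk", step one produces "lfysofpggzk"; step two turns that into "gzklfysofpg".
(Check on "gvcjzebpjjbj": → "vcjzebpjjbj" → "jbjvcjzebpj" ✓)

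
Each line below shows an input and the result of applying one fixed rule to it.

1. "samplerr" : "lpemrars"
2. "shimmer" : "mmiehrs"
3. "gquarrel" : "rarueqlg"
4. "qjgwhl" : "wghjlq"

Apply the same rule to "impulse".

ulpsmei

The pattern: take characters alternately from the front and the back (1st, last, 2nd, 2nd-last, ...), then reverse the string.
For "impulse", step one produces "iemsplu"; step two turns that into "ulpsmei".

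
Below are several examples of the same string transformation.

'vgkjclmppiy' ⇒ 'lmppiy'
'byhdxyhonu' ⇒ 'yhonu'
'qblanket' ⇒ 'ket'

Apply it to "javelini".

ini

Each output is the input with this applied: delete the first 3 characters, then delete the first 2 characters.
"javelini" → "elini" → "ini".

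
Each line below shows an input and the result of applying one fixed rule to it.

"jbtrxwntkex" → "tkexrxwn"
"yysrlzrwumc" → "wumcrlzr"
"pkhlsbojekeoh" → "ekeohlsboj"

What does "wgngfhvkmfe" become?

kmfegfhv

The transformation: delete the first 3 characters, then swap the front and back halves of the string.
On "wgngfhvkmfe": the first step gives "gfhvkmfe", and the second then gives "kmfegfhv".
(Check on "pkhlsbojekeoh": → "lsbojekeoh" → "ekeohlsboj" ✓)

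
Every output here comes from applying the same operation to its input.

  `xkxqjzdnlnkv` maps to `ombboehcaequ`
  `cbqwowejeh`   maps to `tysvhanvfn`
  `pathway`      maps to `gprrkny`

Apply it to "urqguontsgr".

The transformation: take characters alternately from the front and the back (1st, last, 2nd, 2nd-last, ...), then shift every letter 9 places backward in the alphabet (wrapping around).
So "urqguontsgr" becomes "liixhjxklef".

liixhjxklef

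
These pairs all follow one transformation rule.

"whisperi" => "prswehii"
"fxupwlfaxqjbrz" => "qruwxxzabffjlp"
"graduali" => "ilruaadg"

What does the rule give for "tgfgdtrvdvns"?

rsttvvddfggn

The rule is to sort the characters into alphabetical order, then swap the front and back halves of the string.
For "tgfgdtrvdvns" the result is "rsttvvddfggn".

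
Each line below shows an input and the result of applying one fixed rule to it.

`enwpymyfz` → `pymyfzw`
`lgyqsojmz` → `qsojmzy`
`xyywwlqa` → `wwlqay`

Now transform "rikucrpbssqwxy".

Rule — delete the first 2 characters, then move the first character to the end.
Doing the same to "rikucrpbssqwxy": "ucrpbssqwxyk".

ucrpbssqwxyk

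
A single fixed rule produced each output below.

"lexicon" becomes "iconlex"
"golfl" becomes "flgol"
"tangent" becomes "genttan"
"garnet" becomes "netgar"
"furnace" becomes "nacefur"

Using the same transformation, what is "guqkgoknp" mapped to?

The pattern: move the first 3 characters to the end (rotate left by 3).
Applying that to "guqkgoknp" gives "kgoknpguq".

kgoknpguq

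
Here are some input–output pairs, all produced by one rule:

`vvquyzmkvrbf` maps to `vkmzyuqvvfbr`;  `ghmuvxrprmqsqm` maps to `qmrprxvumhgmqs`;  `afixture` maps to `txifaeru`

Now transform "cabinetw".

nibacwte

Rule — move the last 3 characters to the front (rotate right by 3), then reverse the string.
Applying both steps to "cabinetw": "etwcabin", then "nibacwte".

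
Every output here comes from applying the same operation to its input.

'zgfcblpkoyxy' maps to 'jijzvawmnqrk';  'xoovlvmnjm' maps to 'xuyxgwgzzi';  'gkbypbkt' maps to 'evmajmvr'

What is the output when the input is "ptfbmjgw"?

Rule — shift every letter 11 places forward in the alphabet (wrapping around), then reverse the string.
Starting from "ptfbmjgw": after the first operation, "aeqmxurh"; after the second, "hruxmqea".

hruxmqea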